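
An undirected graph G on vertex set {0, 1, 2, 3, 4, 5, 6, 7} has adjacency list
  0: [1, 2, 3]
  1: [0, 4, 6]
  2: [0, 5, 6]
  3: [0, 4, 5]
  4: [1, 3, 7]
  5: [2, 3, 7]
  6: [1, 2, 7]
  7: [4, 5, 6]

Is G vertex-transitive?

G is 3-regular and bipartite on 2^3 = 8 vertices with girth 4; it is the hypercube graph Q_3. Aut(Q_3) consists of the signed permutations of the 3 coordinate axes: 3! permutations times 2^3 sign flips, so |Aut| = 2^3·3! = 48. Under this action every vertex can be carried to every other, so G is vertex-transitive.

Yes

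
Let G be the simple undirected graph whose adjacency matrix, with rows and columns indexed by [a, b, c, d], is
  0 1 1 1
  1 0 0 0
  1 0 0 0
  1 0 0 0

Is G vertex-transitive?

No

Vertex a is the only vertex of degree 3, so every automorphism fixes it; G is not vertex-transitive.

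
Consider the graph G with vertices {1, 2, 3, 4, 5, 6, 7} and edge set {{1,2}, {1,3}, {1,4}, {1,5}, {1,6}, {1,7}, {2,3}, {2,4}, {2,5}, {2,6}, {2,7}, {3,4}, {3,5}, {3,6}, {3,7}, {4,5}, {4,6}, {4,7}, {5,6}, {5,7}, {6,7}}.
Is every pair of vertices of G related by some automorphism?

Yes

All 7 vertices are pairwise adjacent: G = K_7. Any permutation of the 7 vertices preserves K_7, so Aut(K_7) = S_7 of order 7! = 5040. Under this action every vertex can be carried to every other, so G is vertex-transitive.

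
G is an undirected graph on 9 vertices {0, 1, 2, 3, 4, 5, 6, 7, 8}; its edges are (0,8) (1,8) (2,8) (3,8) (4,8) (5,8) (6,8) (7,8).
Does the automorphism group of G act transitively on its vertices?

No

Vertex 8 is the only vertex of degree 8, so every automorphism fixes it; G is not vertex-transitive.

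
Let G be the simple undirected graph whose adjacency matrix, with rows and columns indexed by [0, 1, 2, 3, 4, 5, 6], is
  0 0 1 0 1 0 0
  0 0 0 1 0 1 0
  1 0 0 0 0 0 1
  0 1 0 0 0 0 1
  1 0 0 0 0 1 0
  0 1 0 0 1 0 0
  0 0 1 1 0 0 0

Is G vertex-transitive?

Every vertex has degree 2 and the graph is connected, so G is the 7-cycle C_7. The automorphisms of the 7-cycle are exactly the symmetries of a regular 7-gon: the dihedral group D_7, |D_7| = 14. Under this action every vertex can be carried to every other, so G is vertex-transitive.

Yes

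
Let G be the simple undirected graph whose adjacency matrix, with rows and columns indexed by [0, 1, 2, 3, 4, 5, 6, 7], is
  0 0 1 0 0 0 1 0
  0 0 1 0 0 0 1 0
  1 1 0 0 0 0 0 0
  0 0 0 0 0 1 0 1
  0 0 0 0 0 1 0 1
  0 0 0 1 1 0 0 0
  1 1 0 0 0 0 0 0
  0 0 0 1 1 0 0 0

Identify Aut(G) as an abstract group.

D_4 ≀ Z_2

G has two connected components, {0, 1, 2, 6} and {3, 4, 5, 7}; each is 2-regular, so G = C_4 ⊔ C_4. Aut of a disjoint union of two copies of C_4 is the wreath product D_4 ≀ Z_2, of order 2·8² = 128.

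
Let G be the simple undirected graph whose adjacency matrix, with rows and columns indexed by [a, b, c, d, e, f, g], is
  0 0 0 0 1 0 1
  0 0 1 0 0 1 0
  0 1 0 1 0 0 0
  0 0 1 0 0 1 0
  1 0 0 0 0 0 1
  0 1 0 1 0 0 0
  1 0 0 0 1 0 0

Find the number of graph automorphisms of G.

G has two connected components, {b, c, d, f} and {a, e, g}; each is 2-regular, so G = C_4 ⊔ C_3. The components are non-isomorphic (different sizes), so Aut(G) = Aut(C_4) × Aut(C_3) = D_4 × D_3 of order 8·6 = 48.

48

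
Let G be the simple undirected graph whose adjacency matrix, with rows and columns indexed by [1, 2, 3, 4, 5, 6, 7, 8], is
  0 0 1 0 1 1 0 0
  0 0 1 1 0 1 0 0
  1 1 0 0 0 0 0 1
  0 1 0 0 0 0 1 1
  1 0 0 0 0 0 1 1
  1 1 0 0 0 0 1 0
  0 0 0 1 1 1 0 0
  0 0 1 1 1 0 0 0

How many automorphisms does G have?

48

G is 3-regular and bipartite on 2^3 = 8 vertices with girth 4; it is the hypercube graph Q_3. Aut(Q_3) consists of the signed permutations of the 3 coordinate axes: 3! permutations times 2^3 sign flips, so |Aut| = 2^3·3! = 48.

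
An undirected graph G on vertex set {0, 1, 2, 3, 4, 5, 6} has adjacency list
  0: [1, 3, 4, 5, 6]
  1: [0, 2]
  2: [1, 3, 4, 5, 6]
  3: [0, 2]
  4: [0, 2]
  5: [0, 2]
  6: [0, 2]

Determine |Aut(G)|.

240

The vertices split by degree into {0, 2} (degree 5) and {1, 3, 4, 5, 6} (degree 2); every edge runs between the two parts, so G is the complete bipartite graph K_{2,5}. The parts have unequal sizes, so no automorphism swaps them; each part is permuted independently, giving S_2 × S_5 of order 2!·5! = 240.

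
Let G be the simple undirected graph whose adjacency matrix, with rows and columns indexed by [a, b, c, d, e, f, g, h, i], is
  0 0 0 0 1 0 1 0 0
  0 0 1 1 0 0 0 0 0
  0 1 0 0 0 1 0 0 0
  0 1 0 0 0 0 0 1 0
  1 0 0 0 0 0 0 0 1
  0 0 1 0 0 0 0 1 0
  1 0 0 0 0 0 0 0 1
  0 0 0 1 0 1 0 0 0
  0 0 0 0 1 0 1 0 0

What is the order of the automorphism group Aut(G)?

80

G has two connected components, {b, c, d, f, h} and {a, e, g, i}; each is 2-regular, so G = C_5 ⊔ C_4. The components are non-isomorphic (different sizes), so Aut(G) = Aut(C_5) × Aut(C_4) = D_5 × D_4 of order 10·8 = 80.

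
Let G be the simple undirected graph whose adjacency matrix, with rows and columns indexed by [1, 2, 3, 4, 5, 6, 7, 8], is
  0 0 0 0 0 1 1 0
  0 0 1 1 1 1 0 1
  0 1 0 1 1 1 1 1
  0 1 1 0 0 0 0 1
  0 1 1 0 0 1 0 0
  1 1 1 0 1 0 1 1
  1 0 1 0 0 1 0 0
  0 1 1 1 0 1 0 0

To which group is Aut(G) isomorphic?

Degrees alone do not determine every vertex (e.g. 3 and 6 both have degree 6), but their neighbour-degree multisets differ: N(3) has degrees [3, 3, 3, 4, 5, 6] while N(6) has degrees [2, 3, 3, 4, 5, 6]. Repeating this refinement separates all vertices, so the only automorphism is the identity.

1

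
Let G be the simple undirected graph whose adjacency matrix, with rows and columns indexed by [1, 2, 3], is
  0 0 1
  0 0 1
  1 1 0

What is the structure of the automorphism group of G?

C_2

The degree sequence is [1, 1, 2]; the two degree-1 vertices 1 and 2 are the ends of a path, so G = P_3. The only nontrivial automorphism of a path is the end-to-end reflection, so Aut(G) ≅ Z_2.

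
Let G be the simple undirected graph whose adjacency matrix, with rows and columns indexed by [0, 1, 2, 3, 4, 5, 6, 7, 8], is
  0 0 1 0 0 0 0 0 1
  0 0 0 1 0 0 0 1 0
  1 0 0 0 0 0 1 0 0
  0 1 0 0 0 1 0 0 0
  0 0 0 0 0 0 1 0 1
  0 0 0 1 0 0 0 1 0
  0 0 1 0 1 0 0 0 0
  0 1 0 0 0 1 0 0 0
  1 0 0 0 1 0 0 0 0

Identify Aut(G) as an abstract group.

D_5 × D_4

G has two connected components, {0, 2, 4, 6, 8} and {1, 3, 5, 7}; each is 2-regular, so G = C_5 ⊔ C_4. No automorphism exchanges components of different sizes, hence Aut(G) is the direct product D_5 × D_4, order 80.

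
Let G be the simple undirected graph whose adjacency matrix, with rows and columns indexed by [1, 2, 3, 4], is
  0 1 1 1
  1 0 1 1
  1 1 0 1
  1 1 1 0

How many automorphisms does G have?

24

Every vertex has degree 3, so G is the complete graph K_4. Any permutation of the 4 vertices preserves K_4, so Aut(K_4) = S_4 of order 4! = 24.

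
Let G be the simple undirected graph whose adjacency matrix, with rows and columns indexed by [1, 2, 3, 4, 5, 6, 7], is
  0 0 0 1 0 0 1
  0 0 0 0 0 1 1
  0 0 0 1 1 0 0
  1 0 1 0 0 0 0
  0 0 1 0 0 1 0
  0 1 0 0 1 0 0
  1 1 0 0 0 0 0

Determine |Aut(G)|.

14

Every vertex has degree 2 and the graph is connected, so G is the 7-cycle C_7. The automorphisms of the 7-cycle are exactly the symmetries of a regular 7-gon: the dihedral group D_7, |D_7| = 14.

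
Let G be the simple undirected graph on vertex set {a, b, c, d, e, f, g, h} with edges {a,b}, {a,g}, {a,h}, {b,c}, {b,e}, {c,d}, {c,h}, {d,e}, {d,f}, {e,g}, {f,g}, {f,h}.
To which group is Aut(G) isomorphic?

Z_2^3 ⋊ S_3

G is 3-regular and bipartite on 2^3 = 8 vertices with girth 4; it is the hypercube graph Q_3. The symmetry group of the 3-cube is the hyperoctahedral group B_3 = Z_2 ≀ S_3, of order 2^3·3! = 48.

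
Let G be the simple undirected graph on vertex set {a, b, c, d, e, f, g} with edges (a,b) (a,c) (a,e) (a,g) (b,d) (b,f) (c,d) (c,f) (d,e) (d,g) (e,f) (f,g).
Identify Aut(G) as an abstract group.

The vertices split by degree into {a, d, f} (degree 4) and {b, c, e, g} (degree 3); every edge runs between the two parts, so G is the complete bipartite graph K_{3,4}. The parts have unequal sizes, so no automorphism swaps them; each part is permuted independently, giving S_4 × S_3 of order 4!·3! = 144.

S_4 × S_3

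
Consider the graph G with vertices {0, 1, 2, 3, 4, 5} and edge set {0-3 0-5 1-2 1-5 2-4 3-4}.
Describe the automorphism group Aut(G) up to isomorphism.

D_6

G is 2-regular and connected on 6 vertices, i.e. the cycle C_6. C_6 has 6 rotations and 6 reflections, so Aut(C_6) ≅ D_6 of order 12.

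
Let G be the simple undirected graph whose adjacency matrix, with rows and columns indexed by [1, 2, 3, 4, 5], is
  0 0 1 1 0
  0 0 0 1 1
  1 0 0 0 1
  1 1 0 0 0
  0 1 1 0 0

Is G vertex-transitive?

Every vertex has degree 2 and the graph is connected, so G is the 5-cycle C_5. C_5 has 5 rotations and 5 reflections, so Aut(C_5) ≅ D_5 of order 10. This group acts transitively on the 5 vertices.

Yes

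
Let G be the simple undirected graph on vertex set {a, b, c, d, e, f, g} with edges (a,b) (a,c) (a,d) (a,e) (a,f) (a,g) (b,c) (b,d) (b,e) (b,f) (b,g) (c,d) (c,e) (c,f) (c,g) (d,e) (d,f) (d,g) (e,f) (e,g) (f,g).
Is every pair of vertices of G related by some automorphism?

Yes

All 7 vertices are pairwise adjacent: G = K_7. Every bijection on the vertex set is an automorphism of K_7; hence Aut(K_7) ≅ S_7, order 5040. This group acts transitively on the 7 vertices.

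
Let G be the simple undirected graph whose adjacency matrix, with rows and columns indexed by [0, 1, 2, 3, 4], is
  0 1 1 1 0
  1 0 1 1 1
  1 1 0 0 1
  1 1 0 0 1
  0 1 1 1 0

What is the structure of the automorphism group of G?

Vertex 1 is the unique vertex of degree 4; the remaining 4 vertices each have degree 3 and induce a cycle, so G is the wheel on 5 vertices with hub 1. Every automorphism fixes the hub and acts on the rim 4-cycle, so Aut(G) ≅ Aut(C_4) = D_4 of order 8.

the dihedral group of order 8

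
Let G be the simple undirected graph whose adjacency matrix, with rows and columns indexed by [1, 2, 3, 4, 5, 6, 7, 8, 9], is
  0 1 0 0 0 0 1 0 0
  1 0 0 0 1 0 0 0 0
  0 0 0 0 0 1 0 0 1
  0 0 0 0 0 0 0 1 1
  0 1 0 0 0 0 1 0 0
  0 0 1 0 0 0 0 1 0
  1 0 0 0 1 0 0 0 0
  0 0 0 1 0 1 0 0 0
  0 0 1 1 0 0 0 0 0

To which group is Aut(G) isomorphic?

D_4 × D_5

G has two connected components, {3, 4, 6, 8, 9} and {1, 2, 5, 7}; each is 2-regular, so G = C_5 ⊔ C_4. The components are non-isomorphic (different sizes), so Aut(G) = Aut(C_4) × Aut(C_5) = D_4 × D_5 of order 8·10 = 80.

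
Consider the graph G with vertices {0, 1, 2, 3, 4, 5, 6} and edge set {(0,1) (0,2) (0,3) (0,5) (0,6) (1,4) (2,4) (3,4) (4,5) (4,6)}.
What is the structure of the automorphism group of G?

The vertices split by degree into {0, 4} (degree 5) and {1, 2, 3, 5, 6} (degree 2); every edge runs between the two parts, so G is the complete bipartite graph K_{2,5}. Automorphisms preserve the bipartition setwise (since the parts differ in size) and act as S_2 × S_5 within it; |Aut| = 240.

S_2 × S_5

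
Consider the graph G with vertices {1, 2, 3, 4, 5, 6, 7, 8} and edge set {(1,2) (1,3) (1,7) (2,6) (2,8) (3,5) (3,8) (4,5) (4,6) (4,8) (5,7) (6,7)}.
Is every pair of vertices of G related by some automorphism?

G is 3-regular and bipartite on 2^3 = 8 vertices with girth 4; it is the hypercube graph Q_3. Aut(Q_3) consists of the signed permutations of the 3 coordinate axes: 3! permutations times 2^3 sign flips, so |Aut| = 2^3·3! = 48. Under this action every vertex can be carried to every other, so G is vertex-transitive.

Yes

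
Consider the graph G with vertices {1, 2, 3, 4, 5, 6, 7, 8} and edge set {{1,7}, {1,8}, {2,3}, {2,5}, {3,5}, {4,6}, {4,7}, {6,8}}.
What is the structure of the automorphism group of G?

G has two connected components, {1, 4, 6, 7, 8} and {2, 3, 5}; each is 2-regular, so G = C_5 ⊔ C_3. The components are non-isomorphic (different sizes), so Aut(G) = Aut(C_5) × Aut(C_3) = D_5 × D_3 of order 10·6 = 60.

D_5 × D_3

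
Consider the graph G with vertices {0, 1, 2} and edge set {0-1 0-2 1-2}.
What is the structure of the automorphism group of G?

S_3

All 3 vertices are pairwise adjacent: G = K_3. Any permutation of the 3 vertices preserves K_3, so Aut(K_3) = S_3 of order 3! = 6.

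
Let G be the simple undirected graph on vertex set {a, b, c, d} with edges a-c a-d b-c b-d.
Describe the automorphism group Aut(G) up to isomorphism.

the dihedral group of order 8

Every vertex has degree 2 and the graph is connected, so G is the 4-cycle C_4. C_4 has 4 rotations and 4 reflections, so Aut(C_4) ≅ D_4 of order 8.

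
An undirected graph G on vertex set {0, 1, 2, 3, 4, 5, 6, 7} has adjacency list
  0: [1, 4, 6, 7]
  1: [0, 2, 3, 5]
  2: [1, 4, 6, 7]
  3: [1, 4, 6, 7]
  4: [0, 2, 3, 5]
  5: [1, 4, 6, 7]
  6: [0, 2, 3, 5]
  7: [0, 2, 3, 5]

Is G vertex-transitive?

G is 4-regular and bipartite with parts {0, 2, 3, 5} and {1, 4, 6, 7} (each part is independent and every cross-pair is an edge), so G = K_{4,4}. Aut(K_{4,4}) is the wreath product S_4 ≀ Z_2: permute within each part, then optionally swap the parts; |Aut| = 2·(4!)² = 1152. Under this action every vertex can be carried to every other, so G is vertex-transitive.

Yes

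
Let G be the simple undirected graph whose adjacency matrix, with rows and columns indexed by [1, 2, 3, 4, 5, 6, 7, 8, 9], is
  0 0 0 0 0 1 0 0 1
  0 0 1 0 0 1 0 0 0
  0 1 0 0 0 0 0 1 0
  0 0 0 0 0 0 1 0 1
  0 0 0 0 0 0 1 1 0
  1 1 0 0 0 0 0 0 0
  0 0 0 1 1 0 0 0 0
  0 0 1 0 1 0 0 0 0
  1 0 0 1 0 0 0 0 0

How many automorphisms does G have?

Every vertex has degree 2 and the graph is connected, so G is the 9-cycle C_9. The automorphisms of the 9-cycle are exactly the symmetries of a regular 9-gon: the dihedral group D_9, |D_9| = 18.

18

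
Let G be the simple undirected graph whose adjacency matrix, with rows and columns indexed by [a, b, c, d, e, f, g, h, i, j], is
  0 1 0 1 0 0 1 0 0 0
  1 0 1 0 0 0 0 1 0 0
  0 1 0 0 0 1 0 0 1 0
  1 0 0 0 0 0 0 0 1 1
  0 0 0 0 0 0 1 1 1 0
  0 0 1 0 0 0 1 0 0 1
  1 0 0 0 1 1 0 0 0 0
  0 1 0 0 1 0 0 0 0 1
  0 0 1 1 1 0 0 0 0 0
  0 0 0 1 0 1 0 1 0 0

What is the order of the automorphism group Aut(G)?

120

G is 3-regular on 10 vertices with no triangles and no 4-cycles (girth 5): this is the Petersen graph. Viewing the Petersen graph as the Kneser graph K(5,2) — vertices are 2-subsets of {1,…,5}, edges join disjoint pairs — its automorphisms are exactly the permutations of the 5-element set, so Aut ≅ S_5 of order 120.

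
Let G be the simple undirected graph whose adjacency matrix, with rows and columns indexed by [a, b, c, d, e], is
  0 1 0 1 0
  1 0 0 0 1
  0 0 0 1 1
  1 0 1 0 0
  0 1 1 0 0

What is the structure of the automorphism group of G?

D_5

Every vertex has degree 2 and the graph is connected, so G is the 5-cycle C_5. C_5 has 5 rotations and 5 reflections, so Aut(C_5) ≅ D_5 of order 10.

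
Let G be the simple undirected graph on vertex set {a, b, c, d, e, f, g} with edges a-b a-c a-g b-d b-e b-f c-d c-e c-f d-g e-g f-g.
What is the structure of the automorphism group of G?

The vertices split by degree into {b, c, g} (degree 4) and {a, d, e, f} (degree 3); every edge runs between the two parts, so G is the complete bipartite graph K_{3,4}. The parts have unequal sizes, so no automorphism swaps them; each part is permuted independently, giving S_4 × S_3 of order 4!·3! = 144.

S_4 × S_3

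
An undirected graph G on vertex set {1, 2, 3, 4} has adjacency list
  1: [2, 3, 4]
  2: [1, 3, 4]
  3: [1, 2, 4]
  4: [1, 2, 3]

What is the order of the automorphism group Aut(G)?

24

All 4 vertices are pairwise adjacent: G = K_4. Any permutation of the 4 vertices preserves K_4, so Aut(K_4) = S_4 of order 4! = 24.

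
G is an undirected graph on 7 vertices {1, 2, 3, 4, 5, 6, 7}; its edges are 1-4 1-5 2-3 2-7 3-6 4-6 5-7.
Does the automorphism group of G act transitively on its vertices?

Yes

G is 2-regular and connected on 7 vertices, i.e. the cycle C_7. C_7 has 7 rotations and 7 reflections, so Aut(C_7) ≅ D_7 of order 14. Under this action every vertex can be carried to every other, so G is vertex-transitive.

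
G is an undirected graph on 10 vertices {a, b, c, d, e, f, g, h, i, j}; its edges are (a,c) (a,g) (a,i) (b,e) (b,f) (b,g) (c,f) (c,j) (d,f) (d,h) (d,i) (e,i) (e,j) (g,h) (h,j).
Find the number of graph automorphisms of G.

120

G is 3-regular on 10 vertices with no triangles and no 4-cycles (girth 5): this is the Petersen graph. Viewing the Petersen graph as the Kneser graph K(5,2) — vertices are 2-subsets of {1,…,5}, edges join disjoint pairs — its automorphisms are exactly the permutations of the 5-element set, so Aut ≅ S_5 of order 120.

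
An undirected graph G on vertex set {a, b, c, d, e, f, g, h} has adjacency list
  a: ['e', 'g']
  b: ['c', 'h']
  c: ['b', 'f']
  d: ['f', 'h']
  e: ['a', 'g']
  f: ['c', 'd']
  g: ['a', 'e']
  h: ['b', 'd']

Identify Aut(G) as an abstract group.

G has two connected components, {b, c, d, f, h} and {a, e, g}; each is 2-regular, so G = C_5 ⊔ C_3. The components are non-isomorphic (different sizes), so Aut(G) = Aut(C_3) × Aut(C_5) = D_3 × D_5 of order 6·10 = 60.

D_3 × D_5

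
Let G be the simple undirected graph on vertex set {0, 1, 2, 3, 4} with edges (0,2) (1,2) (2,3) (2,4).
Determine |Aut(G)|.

24

Vertex 2 has degree 4 and every other vertex has degree 1, so G is the star K_{1,4} with centre 2. The 4 leaves are pairwise interchangeable while the centre is fixed, giving Aut(G) = S_4.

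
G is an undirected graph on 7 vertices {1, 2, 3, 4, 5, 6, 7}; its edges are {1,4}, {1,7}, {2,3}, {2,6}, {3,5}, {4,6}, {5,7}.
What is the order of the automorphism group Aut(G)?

Every vertex has degree 2 and the graph is connected, so G is the 7-cycle C_7. C_7 has 7 rotations and 7 reflections, so Aut(C_7) ≅ D_7 of order 14.

14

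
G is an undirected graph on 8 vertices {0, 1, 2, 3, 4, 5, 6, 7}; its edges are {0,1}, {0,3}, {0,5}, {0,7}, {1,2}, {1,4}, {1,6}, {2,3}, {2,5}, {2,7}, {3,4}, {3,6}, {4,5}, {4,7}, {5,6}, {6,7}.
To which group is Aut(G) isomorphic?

G is 4-regular and bipartite with parts {0, 2, 4, 6} and {1, 3, 5, 7} (each part is independent and every cross-pair is an edge), so G = K_{4,4}. Aut(K_{4,4}) is the wreath product S_4 ≀ Z_2: permute within each part, then optionally swap the parts; |Aut| = 2·(4!)² = 1152.

S_4 ≀ Z_2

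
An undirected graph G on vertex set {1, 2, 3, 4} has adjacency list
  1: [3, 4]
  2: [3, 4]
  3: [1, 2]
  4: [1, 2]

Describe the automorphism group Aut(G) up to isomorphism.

G is 2-regular and bipartite on 2^2 = 4 vertices with girth 4; it is the hypercube graph Q_2. The symmetry group of the 2-cube is the hyperoctahedral group B_2 = Z_2 ≀ S_2, of order 2^2·2! = 8.

the dihedral group of order 8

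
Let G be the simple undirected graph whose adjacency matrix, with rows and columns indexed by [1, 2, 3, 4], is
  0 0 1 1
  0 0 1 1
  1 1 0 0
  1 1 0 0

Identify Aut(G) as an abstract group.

(S_2 × S_2) ⋊ Z_2

G is 2-regular and bipartite with parts {1, 2} and {3, 4} (each part is independent and every cross-pair is an edge), so G = K_{2,2}. Each part can be permuted independently (S_2 × S_2) and the two equal-size parts can also be swapped, giving (S_2 × S_2) ⋊ Z_2 of order 2·(2!)² = 8.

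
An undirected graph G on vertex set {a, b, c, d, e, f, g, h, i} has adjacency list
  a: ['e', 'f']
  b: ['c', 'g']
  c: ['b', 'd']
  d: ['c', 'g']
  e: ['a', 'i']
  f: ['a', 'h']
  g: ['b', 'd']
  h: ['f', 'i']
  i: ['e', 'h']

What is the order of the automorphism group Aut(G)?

80

G has two connected components, {a, e, f, h, i} and {b, c, d, g}; each is 2-regular, so G = C_5 ⊔ C_4. No automorphism exchanges components of different sizes, hence Aut(G) is the direct product D_5 × D_4, order 80.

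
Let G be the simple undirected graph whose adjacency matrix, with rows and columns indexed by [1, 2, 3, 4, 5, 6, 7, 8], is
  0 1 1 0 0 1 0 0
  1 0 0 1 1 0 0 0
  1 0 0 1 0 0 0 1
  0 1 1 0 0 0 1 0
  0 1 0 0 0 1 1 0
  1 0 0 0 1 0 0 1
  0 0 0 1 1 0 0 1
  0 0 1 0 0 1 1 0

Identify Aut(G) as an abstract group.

G is 3-regular and bipartite on 2^3 = 8 vertices with girth 4; it is the hypercube graph Q_3. Aut(Q_3) consists of the signed permutations of the 3 coordinate axes: 3! permutations times 2^3 sign flips, so |Aut| = 2^3·3! = 48.

Z_2^3 ⋊ S_3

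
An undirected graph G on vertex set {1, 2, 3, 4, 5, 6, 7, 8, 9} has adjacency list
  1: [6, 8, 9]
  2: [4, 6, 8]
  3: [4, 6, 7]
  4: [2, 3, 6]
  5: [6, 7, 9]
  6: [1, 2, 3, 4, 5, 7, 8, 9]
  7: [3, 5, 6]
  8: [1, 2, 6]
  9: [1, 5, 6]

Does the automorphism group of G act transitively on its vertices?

No

Vertex 6 is the only vertex of degree 8, so every automorphism fixes it; G is not vertex-transitive.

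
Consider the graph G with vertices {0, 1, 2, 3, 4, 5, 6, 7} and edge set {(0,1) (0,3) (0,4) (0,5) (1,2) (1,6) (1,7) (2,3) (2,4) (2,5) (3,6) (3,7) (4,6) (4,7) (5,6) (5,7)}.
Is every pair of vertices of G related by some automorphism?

Yes

G is 4-regular and bipartite with parts {0, 2, 6, 7} and {1, 3, 4, 5} (each part is independent and every cross-pair is an edge), so G = K_{4,4}. Aut(K_{4,4}) is the wreath product S_4 ≀ Z_2: permute within each part, then optionally swap the parts; |Aut| = 2·(4!)² = 1152. This group acts transitively on the 8 vertices.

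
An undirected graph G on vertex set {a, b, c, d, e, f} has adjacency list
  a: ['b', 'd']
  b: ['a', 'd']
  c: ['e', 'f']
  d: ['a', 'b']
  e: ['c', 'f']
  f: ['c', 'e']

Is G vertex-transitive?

G has two connected components, {a, b, d} and {c, e, f}; each is 2-regular, so G = C_3 ⊔ C_3. With two isomorphic components, Aut(G) = Aut(C_3) ≀ S_2 = (D_3 × D_3) ⋊ Z_2: permute each cycle by D_3, then optionally swap the two cycles. Order 2·(2·3)² = 72. This group acts transitively on the 6 vertices.

Yes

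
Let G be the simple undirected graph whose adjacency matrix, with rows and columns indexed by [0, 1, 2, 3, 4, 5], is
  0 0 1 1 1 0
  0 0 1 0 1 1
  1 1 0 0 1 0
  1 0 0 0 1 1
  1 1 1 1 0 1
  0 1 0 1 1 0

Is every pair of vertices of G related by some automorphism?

Vertex 4 is the only vertex of degree 5, so every automorphism fixes it; G is not vertex-transitive.

No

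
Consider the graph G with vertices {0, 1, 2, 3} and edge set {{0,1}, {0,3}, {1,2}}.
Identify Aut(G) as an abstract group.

The degree sequence is [2, 2, 1, 1]; the two degree-1 vertices 2 and 3 are the ends of a path, so G = P_4. The only nontrivial automorphism of a path is the end-to-end reflection, so Aut(G) ≅ Z_2.

Z_2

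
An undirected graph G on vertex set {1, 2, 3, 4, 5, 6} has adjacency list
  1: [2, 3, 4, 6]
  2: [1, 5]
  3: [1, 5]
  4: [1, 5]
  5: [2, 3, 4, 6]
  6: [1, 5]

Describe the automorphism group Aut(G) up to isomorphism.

The vertices split by degree into {1, 5} (degree 4) and {2, 3, 4, 6} (degree 2); every edge runs between the two parts, so G is the complete bipartite graph K_{2,4}. Automorphisms preserve the bipartition setwise (since the parts differ in size) and act as S_2 × S_4 within it; |Aut| = 48.

S_2 × S_4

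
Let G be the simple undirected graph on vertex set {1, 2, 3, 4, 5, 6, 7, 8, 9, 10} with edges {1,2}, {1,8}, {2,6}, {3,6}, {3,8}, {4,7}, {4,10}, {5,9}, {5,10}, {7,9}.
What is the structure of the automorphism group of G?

D_5 ≀ Z_2

G has two connected components, {4, 5, 7, 9, 10} and {1, 2, 3, 6, 8}; each is 2-regular, so G = C_5 ⊔ C_5. Aut of a disjoint union of two copies of C_5 is the wreath product D_5 ≀ Z_2, of order 2·10² = 200.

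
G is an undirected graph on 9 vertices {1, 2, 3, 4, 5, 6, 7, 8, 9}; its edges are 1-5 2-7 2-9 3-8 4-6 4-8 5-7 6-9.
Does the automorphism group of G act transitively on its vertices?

Automorphisms preserve degree, but G has vertices of degree 1 and vertices of degree 2; no automorphism maps one to the other, so G is not vertex-transitive.

No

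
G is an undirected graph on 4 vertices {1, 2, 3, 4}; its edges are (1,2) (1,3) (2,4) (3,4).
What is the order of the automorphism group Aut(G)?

G is 2-regular and bipartite on 2^2 = 4 vertices with girth 4; it is the hypercube graph Q_2. The symmetry group of the 2-cube is the hyperoctahedral group B_2 = Z_2 ≀ S_2, of order 2^2·2! = 8.

8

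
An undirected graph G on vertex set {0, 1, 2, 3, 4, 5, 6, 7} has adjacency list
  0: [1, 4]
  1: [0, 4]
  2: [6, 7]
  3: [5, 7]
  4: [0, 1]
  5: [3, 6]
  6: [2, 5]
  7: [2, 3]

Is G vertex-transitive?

No

G has two connected components, {2, 3, 5, 6, 7} and {0, 1, 4}; each is 2-regular, so G = C_5 ⊔ C_3. The orbit of 0 under Aut(G) is {0, 1, 4}, which does not contain 2, so G is not vertex-transitive.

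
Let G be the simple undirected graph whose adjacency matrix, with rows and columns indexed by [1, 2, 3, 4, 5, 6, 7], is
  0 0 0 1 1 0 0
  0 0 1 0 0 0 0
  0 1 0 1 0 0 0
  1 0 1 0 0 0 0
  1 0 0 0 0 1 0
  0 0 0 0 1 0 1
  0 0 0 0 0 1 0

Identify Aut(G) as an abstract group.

The degree sequence is [2, 1, 2, 2, 2, 2, 1]; the two degree-1 vertices 2 and 7 are the ends of a path, so G = P_7. The only nontrivial automorphism of a path is the end-to-end reflection, so Aut(G) ≅ Z_2.

the cyclic group of order 2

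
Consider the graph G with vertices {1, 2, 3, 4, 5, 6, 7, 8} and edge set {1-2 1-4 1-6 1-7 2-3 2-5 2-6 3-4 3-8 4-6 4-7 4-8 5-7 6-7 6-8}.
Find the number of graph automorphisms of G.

1

Degrees alone do not determine every vertex (e.g. 1 and 2 both have degree 4), but their neighbour-degree multisets differ: N(1) has degrees [4, 4, 5, 5] while N(2) has degrees [2, 3, 4, 5]. Repeating this refinement separates all vertices, so the only automorphism is the identity.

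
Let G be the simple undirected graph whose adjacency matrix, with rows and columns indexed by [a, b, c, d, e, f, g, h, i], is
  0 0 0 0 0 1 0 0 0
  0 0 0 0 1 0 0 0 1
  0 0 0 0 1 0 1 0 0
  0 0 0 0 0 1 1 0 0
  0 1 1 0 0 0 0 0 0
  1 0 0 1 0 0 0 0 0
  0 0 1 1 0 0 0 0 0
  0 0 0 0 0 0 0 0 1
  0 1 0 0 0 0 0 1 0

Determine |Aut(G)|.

The degree sequence is [1, 2, 2, 2, 2, 2, 2, 1, 2]; the two degree-1 vertices a and h are the ends of a path, so G = P_9. A path has exactly one nontrivial symmetry — reversal — giving Aut(G) of order 2.

2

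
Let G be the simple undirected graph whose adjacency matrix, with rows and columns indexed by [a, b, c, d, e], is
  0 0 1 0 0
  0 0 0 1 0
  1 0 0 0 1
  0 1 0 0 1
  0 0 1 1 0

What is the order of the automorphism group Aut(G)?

2

The degree sequence is [1, 1, 2, 2, 2]; the two degree-1 vertices a and b are the ends of a path, so G = P_5. The only nontrivial automorphism of a path is the end-to-end reflection, so Aut(G) ≅ Z_2.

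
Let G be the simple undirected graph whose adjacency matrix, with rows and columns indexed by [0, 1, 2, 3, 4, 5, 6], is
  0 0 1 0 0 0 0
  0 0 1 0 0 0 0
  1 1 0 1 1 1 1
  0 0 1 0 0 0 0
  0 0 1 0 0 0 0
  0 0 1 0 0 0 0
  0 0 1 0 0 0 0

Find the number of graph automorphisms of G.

720

Vertex 2 has degree 6 and every other vertex has degree 1, so G is the star K_{1,6} with centre 2. The 6 leaves are pairwise interchangeable while the centre is fixed, giving Aut(G) = S_6.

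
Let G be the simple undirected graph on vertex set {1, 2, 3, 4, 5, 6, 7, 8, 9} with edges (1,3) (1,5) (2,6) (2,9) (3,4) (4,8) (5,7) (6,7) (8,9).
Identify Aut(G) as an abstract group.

the dihedral group of order 18

G is 2-regular and connected on 9 vertices, i.e. the cycle C_9. The automorphisms of the 9-cycle are exactly the symmetries of a regular 9-gon: the dihedral group D_9, |D_9| = 18.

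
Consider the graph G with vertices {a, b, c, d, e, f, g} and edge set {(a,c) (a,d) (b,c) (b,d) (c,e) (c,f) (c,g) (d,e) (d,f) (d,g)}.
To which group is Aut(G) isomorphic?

The vertices split by degree into {c, d} (degree 5) and {a, b, e, f, g} (degree 2); every edge runs between the two parts, so G is the complete bipartite graph K_{2,5}. The parts have unequal sizes, so no automorphism swaps them; each part is permuted independently, giving S_5 × S_2 of order 5!·2! = 240.

S_5 × S_2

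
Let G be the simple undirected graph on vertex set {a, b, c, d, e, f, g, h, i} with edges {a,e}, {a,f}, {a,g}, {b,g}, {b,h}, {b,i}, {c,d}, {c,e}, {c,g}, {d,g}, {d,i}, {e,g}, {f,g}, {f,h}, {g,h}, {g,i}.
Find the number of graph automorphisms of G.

Vertex g is the unique vertex of degree 8; the remaining 8 vertices each have degree 3 and induce a cycle, so G is the wheel on 9 vertices with hub g. With the hub fixed, the remaining symmetry is that of the rim cycle C_8, giving the dihedral group D_8.

16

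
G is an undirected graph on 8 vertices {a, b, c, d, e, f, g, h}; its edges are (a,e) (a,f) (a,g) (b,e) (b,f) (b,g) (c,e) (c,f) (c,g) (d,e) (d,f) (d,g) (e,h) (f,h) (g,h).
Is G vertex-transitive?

No

Automorphisms preserve degree, but G has vertices of degree 3 and vertices of degree 5; no automorphism maps one to the other, so G is not vertex-transitive.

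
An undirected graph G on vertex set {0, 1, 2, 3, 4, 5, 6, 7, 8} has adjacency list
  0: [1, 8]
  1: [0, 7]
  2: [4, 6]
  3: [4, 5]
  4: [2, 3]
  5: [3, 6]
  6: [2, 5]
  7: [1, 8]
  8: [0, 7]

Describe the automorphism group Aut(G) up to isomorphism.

D_4 × D_5

G has two connected components, {2, 3, 4, 5, 6} and {0, 1, 7, 8}; each is 2-regular, so G = C_5 ⊔ C_4. The components are non-isomorphic (different sizes), so Aut(G) = Aut(C_4) × Aut(C_5) = D_4 × D_5 of order 8·10 = 80.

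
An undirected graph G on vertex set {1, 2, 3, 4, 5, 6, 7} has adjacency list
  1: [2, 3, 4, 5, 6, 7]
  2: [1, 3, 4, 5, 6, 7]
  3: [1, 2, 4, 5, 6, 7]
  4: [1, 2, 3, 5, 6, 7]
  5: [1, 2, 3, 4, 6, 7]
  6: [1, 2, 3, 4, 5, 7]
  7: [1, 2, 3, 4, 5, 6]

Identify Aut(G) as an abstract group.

All 7 vertices are pairwise adjacent: G = K_7. Any permutation of the 7 vertices preserves K_7, so Aut(K_7) = S_7 of order 7! = 5040.

S_7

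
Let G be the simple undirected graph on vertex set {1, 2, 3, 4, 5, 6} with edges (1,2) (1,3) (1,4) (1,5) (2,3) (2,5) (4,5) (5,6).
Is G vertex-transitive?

Vertex 2 is the only vertex of degree 3, so every automorphism fixes it; G is not vertex-transitive.

No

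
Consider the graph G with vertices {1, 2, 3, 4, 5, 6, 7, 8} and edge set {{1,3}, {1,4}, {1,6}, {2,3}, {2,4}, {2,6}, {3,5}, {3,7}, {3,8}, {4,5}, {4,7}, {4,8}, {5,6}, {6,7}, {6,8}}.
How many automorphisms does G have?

The vertices split by degree into {3, 4, 6} (degree 5) and {1, 2, 5, 7, 8} (degree 3); every edge runs between the two parts, so G is the complete bipartite graph K_{3,5}. The parts have unequal sizes, so no automorphism swaps them; each part is permuted independently, giving S_3 × S_5 of order 3!·5! = 720.

720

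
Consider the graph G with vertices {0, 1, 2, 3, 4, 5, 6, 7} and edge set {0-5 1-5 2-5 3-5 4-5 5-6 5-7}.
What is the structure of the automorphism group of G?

Vertex 5 has degree 7 and every other vertex has degree 1, so G is the star K_{1,7} with centre 5. Any automorphism fixes the centre and permutes the 7 leaves freely, so Aut(G) ≅ S_7 of order 7! = 5040.

S_7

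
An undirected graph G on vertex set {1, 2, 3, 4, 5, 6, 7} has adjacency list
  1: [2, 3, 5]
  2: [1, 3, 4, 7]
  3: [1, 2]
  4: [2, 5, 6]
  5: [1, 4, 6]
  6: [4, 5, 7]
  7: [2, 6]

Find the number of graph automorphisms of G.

1

The degree sequence is [3, 4, 2, 3, 3, 3, 2]. Checking the degree-preserving permutations of the vertex set shows that none except the identity preserves every edge, so Aut(G) is trivial.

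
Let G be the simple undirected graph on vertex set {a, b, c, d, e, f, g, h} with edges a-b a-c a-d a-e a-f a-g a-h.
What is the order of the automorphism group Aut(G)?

5040

Vertex a has degree 7 and every other vertex has degree 1, so G is the star K_{1,7} with centre a. Any automorphism fixes the centre and permutes the 7 leaves freely, so Aut(G) ≅ S_7 of order 7! = 5040.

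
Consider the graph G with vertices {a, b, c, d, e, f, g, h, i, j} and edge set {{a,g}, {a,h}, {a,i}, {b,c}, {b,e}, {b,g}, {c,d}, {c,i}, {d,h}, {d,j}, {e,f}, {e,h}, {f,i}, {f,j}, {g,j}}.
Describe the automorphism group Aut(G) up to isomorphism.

G is 3-regular on 10 vertices with no triangles and no 4-cycles (girth 5): this is the Petersen graph. Viewing the Petersen graph as the Kneser graph K(5,2) — vertices are 2-subsets of {1,…,5}, edges join disjoint pairs — its automorphisms are exactly the permutations of the 5-element set, so Aut ≅ S_5 of order 120.

S_5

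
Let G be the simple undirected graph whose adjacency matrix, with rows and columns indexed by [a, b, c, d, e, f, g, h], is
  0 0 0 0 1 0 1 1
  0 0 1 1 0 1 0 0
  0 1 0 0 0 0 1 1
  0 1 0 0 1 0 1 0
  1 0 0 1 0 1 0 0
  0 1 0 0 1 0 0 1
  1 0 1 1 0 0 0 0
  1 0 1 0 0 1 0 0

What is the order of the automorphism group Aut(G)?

48

G is 3-regular and bipartite on 2^3 = 8 vertices with girth 4; it is the hypercube graph Q_3. Aut(Q_3) consists of the signed permutations of the 3 coordinate axes: 3! permutations times 2^3 sign flips, so |Aut| = 2^3·3! = 48.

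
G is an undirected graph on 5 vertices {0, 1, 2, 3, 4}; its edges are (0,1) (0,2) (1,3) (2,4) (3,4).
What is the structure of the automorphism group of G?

G is 2-regular and connected on 5 vertices, i.e. the cycle C_5. C_5 has 5 rotations and 5 reflections, so Aut(C_5) ≅ D_5 of order 10.

the dihedral group of order 10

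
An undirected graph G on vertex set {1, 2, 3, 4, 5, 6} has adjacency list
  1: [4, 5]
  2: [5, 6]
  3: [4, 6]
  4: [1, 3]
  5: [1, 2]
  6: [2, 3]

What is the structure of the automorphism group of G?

D_6

G is 2-regular and connected on 6 vertices, i.e. the cycle C_6. The automorphisms of the 6-cycle are exactly the symmetries of a regular 6-gon: the dihedral group D_6, |D_6| = 12.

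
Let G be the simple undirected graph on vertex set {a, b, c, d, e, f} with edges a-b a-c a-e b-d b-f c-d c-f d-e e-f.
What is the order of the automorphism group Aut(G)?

G is 3-regular and bipartite with parts {b, c, e} and {a, d, f} (each part is independent and every cross-pair is an edge), so G = K_{3,3}. Each part can be permuted independently (S_3 × S_3) and the two equal-size parts can also be swapped, giving (S_3 × S_3) ⋊ Z_2 of order 2·(3!)² = 72.

72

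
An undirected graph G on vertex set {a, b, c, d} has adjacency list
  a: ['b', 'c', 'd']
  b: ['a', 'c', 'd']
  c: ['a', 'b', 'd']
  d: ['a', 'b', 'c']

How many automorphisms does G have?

All 4 vertices are pairwise adjacent: G = K_4. Every bijection on the vertex set is an automorphism of K_4; hence Aut(K_4) ≅ S_4, order 24.

24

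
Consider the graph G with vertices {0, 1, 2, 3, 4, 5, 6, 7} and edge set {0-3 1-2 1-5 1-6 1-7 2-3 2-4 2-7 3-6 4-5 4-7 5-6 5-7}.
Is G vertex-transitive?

Vertex 0 is the only vertex of degree 1, so every automorphism fixes it; G is not vertex-transitive.

No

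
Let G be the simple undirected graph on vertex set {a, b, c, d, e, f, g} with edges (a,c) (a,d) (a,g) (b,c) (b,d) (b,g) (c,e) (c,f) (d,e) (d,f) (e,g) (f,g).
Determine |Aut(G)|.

144

The vertices split by degree into {c, d, g} (degree 4) and {a, b, e, f} (degree 3); every edge runs between the two parts, so G is the complete bipartite graph K_{3,4}. Automorphisms preserve the bipartition setwise (since the parts differ in size) and act as S_3 × S_4 within it; |Aut| = 144.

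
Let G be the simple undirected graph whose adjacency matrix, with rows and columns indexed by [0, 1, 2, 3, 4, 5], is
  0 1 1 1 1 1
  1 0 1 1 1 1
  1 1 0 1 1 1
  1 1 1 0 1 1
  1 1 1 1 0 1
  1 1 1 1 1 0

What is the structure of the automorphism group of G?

All 6 vertices are pairwise adjacent: G = K_6. Any permutation of the 6 vertices preserves K_6, so Aut(K_6) = S_6 of order 6! = 720.

the symmetric group on 6 letters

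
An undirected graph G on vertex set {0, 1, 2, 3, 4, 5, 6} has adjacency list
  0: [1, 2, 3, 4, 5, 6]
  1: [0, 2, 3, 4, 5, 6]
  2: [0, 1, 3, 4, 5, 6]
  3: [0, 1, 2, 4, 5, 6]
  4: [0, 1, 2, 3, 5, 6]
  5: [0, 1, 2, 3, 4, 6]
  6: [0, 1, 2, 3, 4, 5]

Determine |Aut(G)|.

5040

All 7 vertices are pairwise adjacent: G = K_7. Every bijection on the vertex set is an automorphism of K_7; hence Aut(K_7) ≅ S_7, order 5040.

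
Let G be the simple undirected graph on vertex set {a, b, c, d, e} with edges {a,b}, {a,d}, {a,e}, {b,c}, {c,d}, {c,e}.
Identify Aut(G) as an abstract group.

S_3 × S_2

The vertices split by degree into {a, c} (degree 3) and {b, d, e} (degree 2); every edge runs between the two parts, so G is the complete bipartite graph K_{2,3}. Automorphisms preserve the bipartition setwise (since the parts differ in size) and act as S_3 × S_2 within it; |Aut| = 12.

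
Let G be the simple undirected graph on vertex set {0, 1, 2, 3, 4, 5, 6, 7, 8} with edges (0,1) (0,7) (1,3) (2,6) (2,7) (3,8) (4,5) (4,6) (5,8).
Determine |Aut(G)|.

18

Every vertex has degree 2 and the graph is connected, so G is the 9-cycle C_9. The automorphisms of the 9-cycle are exactly the symmetries of a regular 9-gon: the dihedral group D_9, |D_9| = 18.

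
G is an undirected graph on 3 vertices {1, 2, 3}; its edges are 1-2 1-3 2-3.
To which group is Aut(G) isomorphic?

Every vertex has degree 2, so G is the complete graph K_3. Every bijection on the vertex set is an automorphism of K_3; hence Aut(K_3) ≅ S_3, order 6.

S_3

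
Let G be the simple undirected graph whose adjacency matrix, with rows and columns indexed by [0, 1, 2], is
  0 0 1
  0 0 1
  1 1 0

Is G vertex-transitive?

Vertex 2 is the only vertex of degree 2, so every automorphism fixes it; G is not vertex-transitive.

No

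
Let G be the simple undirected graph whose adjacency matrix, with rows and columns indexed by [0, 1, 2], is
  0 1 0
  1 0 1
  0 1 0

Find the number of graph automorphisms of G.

The degree sequence is [1, 2, 1]; the two degree-1 vertices 0 and 2 are the ends of a path, so G = P_3. The only nontrivial automorphism of a path is the end-to-end reflection, so Aut(G) ≅ Z_2.

2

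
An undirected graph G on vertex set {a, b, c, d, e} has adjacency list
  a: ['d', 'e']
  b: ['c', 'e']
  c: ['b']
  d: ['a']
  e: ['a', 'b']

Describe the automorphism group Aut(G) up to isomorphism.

The degree sequence is [2, 2, 1, 1, 2]; the two degree-1 vertices c and d are the ends of a path, so G = P_5. A path has exactly one nontrivial symmetry — reversal — giving Aut(G) of order 2.

the cyclic group of order 2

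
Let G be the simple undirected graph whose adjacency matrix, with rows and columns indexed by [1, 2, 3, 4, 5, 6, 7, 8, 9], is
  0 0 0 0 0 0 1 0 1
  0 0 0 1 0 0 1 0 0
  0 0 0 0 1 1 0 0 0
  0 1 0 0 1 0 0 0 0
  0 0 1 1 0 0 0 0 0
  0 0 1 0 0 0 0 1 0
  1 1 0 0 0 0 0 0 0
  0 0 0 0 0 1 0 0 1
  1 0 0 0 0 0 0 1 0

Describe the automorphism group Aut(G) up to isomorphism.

the dihedral group of order 18

Every vertex has degree 2 and the graph is connected, so G is the 9-cycle C_9. The automorphisms of the 9-cycle are exactly the symmetries of a regular 9-gon: the dihedral group D_9, |D_9| = 18.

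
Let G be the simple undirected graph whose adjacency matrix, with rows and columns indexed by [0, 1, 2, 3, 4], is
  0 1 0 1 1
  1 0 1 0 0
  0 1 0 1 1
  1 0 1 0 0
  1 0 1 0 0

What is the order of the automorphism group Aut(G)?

The vertices split by degree into {0, 2} (degree 3) and {1, 3, 4} (degree 2); every edge runs between the two parts, so G is the complete bipartite graph K_{2,3}. The parts have unequal sizes, so no automorphism swaps them; each part is permuted independently, giving S_2 × S_3 of order 2!·3! = 12.

12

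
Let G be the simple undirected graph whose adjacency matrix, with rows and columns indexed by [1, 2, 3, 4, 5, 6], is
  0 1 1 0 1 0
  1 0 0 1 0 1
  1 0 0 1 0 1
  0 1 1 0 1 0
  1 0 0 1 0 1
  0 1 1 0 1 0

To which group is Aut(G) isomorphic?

G is 3-regular and bipartite with parts {1, 4, 6} and {2, 3, 5} (each part is independent and every cross-pair is an edge), so G = K_{3,3}. Each part can be permuted independently (S_3 × S_3) and the two equal-size parts can also be swapped, giving (S_3 × S_3) ⋊ Z_2 of order 2·(3!)² = 72.

S_3 ≀ Z_2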